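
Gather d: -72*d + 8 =8 - 72*d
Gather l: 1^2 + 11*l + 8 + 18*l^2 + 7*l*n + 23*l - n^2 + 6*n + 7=18*l^2 + l*(7*n + 34) - n^2 + 6*n + 16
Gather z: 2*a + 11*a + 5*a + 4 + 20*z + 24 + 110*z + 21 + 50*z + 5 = 18*a + 180*z + 54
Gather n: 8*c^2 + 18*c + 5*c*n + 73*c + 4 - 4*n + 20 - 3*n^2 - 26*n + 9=8*c^2 + 91*c - 3*n^2 + n*(5*c - 30) + 33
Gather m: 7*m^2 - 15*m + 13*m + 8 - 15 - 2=7*m^2 - 2*m - 9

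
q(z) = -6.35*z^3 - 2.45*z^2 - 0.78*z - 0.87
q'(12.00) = -2802.78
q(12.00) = -11335.83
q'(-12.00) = -2685.18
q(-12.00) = 10628.49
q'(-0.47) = -2.69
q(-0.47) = -0.39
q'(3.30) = -224.40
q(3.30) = -258.32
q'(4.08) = -337.89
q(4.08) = -476.11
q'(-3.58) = -227.39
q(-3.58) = 261.88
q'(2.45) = -127.13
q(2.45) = -110.87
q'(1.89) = -78.09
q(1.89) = -53.97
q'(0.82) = -17.61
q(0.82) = -6.66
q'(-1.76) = -51.17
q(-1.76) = 27.53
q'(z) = -19.05*z^2 - 4.9*z - 0.78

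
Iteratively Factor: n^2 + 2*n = (n)*(n + 2)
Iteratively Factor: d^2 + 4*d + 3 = (d + 3)*(d + 1)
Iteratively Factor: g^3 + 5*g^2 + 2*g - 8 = (g - 1)*(g^2 + 6*g + 8) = (g - 1)*(g + 2)*(g + 4)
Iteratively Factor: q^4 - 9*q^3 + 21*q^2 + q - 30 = (q - 3)*(q^3 - 6*q^2 + 3*q + 10) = (q - 5)*(q - 3)*(q^2 - q - 2) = (q - 5)*(q - 3)*(q + 1)*(q - 2)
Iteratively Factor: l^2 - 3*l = (l - 3)*(l)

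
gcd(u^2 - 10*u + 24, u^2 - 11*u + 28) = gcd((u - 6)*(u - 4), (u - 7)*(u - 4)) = u - 4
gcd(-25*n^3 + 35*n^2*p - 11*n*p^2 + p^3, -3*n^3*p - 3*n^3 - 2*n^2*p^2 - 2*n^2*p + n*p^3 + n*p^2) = 1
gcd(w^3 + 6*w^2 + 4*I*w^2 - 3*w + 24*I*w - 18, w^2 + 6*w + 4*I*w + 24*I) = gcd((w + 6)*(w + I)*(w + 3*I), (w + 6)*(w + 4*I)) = w + 6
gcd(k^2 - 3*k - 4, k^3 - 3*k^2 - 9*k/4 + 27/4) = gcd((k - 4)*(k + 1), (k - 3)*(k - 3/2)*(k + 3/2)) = 1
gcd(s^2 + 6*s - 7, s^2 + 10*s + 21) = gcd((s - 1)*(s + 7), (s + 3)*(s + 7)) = s + 7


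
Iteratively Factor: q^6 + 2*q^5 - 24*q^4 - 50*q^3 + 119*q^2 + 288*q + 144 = (q - 4)*(q^5 + 6*q^4 - 50*q^2 - 81*q - 36) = (q - 4)*(q + 3)*(q^4 + 3*q^3 - 9*q^2 - 23*q - 12) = (q - 4)*(q + 1)*(q + 3)*(q^3 + 2*q^2 - 11*q - 12) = (q - 4)*(q - 3)*(q + 1)*(q + 3)*(q^2 + 5*q + 4) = (q - 4)*(q - 3)*(q + 1)*(q + 3)*(q + 4)*(q + 1)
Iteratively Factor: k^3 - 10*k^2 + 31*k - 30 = (k - 5)*(k^2 - 5*k + 6) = (k - 5)*(k - 2)*(k - 3)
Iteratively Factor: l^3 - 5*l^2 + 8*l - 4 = (l - 1)*(l^2 - 4*l + 4) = (l - 2)*(l - 1)*(l - 2)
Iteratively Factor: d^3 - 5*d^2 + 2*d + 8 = (d + 1)*(d^2 - 6*d + 8) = (d - 2)*(d + 1)*(d - 4)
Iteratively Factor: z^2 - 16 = (z - 4)*(z + 4)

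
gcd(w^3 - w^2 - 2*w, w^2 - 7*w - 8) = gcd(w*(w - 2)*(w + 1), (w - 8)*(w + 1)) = w + 1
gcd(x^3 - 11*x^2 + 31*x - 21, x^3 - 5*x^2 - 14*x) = x - 7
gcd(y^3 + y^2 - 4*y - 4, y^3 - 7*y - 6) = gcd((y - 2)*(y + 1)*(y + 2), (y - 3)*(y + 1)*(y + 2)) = y^2 + 3*y + 2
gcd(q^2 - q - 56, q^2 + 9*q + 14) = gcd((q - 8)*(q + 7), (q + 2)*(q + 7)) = q + 7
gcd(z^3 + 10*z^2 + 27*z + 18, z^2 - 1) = z + 1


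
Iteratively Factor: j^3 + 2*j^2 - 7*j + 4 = (j - 1)*(j^2 + 3*j - 4) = (j - 1)*(j + 4)*(j - 1)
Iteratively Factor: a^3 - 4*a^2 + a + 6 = (a - 3)*(a^2 - a - 2) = (a - 3)*(a - 2)*(a + 1)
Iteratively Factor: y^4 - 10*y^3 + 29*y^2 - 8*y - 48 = (y - 4)*(y^3 - 6*y^2 + 5*y + 12) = (y - 4)*(y - 3)*(y^2 - 3*y - 4) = (y - 4)^2*(y - 3)*(y + 1)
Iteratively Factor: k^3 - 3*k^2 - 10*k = (k + 2)*(k^2 - 5*k) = k*(k + 2)*(k - 5)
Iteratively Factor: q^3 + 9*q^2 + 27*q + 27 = (q + 3)*(q^2 + 6*q + 9) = (q + 3)^2*(q + 3)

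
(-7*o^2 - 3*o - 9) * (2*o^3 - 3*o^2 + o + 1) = -14*o^5 + 15*o^4 - 16*o^3 + 17*o^2 - 12*o - 9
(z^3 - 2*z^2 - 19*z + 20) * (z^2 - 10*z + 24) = z^5 - 12*z^4 + 25*z^3 + 162*z^2 - 656*z + 480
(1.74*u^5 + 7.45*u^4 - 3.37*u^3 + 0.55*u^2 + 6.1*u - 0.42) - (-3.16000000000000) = 1.74*u^5 + 7.45*u^4 - 3.37*u^3 + 0.55*u^2 + 6.1*u + 2.74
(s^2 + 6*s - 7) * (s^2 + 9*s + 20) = s^4 + 15*s^3 + 67*s^2 + 57*s - 140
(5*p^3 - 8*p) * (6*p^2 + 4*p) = 30*p^5 + 20*p^4 - 48*p^3 - 32*p^2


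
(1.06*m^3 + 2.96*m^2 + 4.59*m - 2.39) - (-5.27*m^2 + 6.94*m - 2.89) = 1.06*m^3 + 8.23*m^2 - 2.35*m + 0.5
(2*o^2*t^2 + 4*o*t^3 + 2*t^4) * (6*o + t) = 12*o^3*t^2 + 26*o^2*t^3 + 16*o*t^4 + 2*t^5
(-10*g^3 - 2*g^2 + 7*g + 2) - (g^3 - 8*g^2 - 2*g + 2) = -11*g^3 + 6*g^2 + 9*g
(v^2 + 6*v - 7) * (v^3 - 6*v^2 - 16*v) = v^5 - 59*v^3 - 54*v^2 + 112*v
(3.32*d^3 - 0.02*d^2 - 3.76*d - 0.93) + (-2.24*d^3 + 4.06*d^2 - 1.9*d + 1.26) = 1.08*d^3 + 4.04*d^2 - 5.66*d + 0.33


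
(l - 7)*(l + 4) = l^2 - 3*l - 28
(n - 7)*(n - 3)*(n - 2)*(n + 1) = n^4 - 11*n^3 + 29*n^2 - n - 42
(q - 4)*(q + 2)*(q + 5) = q^3 + 3*q^2 - 18*q - 40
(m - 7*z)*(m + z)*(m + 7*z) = m^3 + m^2*z - 49*m*z^2 - 49*z^3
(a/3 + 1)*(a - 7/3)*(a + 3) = a^3/3 + 11*a^2/9 - 5*a/3 - 7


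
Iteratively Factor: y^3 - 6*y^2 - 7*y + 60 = (y - 5)*(y^2 - y - 12) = (y - 5)*(y - 4)*(y + 3)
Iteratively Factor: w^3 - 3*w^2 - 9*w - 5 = (w - 5)*(w^2 + 2*w + 1) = (w - 5)*(w + 1)*(w + 1)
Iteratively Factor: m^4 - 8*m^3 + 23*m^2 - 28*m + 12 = (m - 2)*(m^3 - 6*m^2 + 11*m - 6) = (m - 3)*(m - 2)*(m^2 - 3*m + 2) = (m - 3)*(m - 2)^2*(m - 1)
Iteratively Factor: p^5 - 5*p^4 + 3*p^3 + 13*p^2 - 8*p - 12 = (p + 1)*(p^4 - 6*p^3 + 9*p^2 + 4*p - 12) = (p + 1)^2*(p^3 - 7*p^2 + 16*p - 12) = (p - 2)*(p + 1)^2*(p^2 - 5*p + 6) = (p - 2)^2*(p + 1)^2*(p - 3)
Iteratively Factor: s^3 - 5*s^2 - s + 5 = (s - 1)*(s^2 - 4*s - 5) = (s - 5)*(s - 1)*(s + 1)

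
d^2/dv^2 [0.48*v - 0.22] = 0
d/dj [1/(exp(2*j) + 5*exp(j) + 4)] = (-2*exp(j) - 5)*exp(j)/(exp(2*j) + 5*exp(j) + 4)^2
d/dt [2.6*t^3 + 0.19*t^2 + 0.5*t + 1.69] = 7.8*t^2 + 0.38*t + 0.5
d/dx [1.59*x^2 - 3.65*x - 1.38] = 3.18*x - 3.65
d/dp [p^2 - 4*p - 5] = 2*p - 4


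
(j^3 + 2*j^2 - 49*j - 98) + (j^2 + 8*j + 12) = j^3 + 3*j^2 - 41*j - 86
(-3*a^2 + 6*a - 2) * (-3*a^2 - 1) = 9*a^4 - 18*a^3 + 9*a^2 - 6*a + 2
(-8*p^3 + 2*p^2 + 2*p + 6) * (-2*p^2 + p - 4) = 16*p^5 - 12*p^4 + 30*p^3 - 18*p^2 - 2*p - 24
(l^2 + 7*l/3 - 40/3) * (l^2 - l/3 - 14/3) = l^4 + 2*l^3 - 169*l^2/9 - 58*l/9 + 560/9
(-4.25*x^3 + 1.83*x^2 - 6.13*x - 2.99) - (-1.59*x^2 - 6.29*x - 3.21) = -4.25*x^3 + 3.42*x^2 + 0.16*x + 0.22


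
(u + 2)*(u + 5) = u^2 + 7*u + 10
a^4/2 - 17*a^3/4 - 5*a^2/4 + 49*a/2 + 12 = (a/2 + 1)*(a - 8)*(a - 3)*(a + 1/2)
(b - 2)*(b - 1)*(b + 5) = b^3 + 2*b^2 - 13*b + 10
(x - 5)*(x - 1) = x^2 - 6*x + 5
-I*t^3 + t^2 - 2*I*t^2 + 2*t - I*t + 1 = (t + 1)*(t + I)*(-I*t - I)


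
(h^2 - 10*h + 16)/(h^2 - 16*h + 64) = (h - 2)/(h - 8)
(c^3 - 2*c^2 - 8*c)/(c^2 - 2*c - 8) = c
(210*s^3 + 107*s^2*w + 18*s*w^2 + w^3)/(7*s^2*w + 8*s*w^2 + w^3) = (30*s^2 + 11*s*w + w^2)/(w*(s + w))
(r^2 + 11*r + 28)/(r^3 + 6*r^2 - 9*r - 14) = (r + 4)/(r^2 - r - 2)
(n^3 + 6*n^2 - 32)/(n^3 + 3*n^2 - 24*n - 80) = (n - 2)/(n - 5)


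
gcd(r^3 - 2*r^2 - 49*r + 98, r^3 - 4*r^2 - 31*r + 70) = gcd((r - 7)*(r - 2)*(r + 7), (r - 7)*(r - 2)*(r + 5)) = r^2 - 9*r + 14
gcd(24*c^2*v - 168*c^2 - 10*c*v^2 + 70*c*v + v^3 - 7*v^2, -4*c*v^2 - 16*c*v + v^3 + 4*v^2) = -4*c + v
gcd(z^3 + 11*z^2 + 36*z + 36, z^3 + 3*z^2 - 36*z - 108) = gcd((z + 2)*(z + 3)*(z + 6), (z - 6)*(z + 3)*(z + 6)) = z^2 + 9*z + 18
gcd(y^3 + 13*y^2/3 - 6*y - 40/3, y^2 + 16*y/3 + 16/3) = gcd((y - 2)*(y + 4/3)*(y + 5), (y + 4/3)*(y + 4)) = y + 4/3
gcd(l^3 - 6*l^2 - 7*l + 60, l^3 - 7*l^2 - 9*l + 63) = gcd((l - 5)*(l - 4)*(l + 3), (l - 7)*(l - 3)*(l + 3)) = l + 3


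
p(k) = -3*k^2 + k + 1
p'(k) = 1 - 6*k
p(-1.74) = -9.82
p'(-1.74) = 11.44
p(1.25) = -2.44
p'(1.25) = -6.50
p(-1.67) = -9.04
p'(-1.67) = 11.02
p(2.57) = -16.24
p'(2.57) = -14.42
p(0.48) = 0.79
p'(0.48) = -1.88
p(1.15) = -1.82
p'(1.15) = -5.90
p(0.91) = -0.57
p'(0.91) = -4.46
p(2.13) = -10.48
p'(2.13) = -11.78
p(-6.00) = -113.00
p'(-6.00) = 37.00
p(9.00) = -233.00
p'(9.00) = -53.00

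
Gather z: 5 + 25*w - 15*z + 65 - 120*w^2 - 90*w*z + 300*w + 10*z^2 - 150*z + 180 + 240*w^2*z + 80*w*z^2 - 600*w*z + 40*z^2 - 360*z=-120*w^2 + 325*w + z^2*(80*w + 50) + z*(240*w^2 - 690*w - 525) + 250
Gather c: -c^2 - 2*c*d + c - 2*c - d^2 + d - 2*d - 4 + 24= -c^2 + c*(-2*d - 1) - d^2 - d + 20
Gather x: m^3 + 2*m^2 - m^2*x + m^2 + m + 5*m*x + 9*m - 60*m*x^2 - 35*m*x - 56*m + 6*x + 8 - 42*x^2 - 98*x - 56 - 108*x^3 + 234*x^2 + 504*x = m^3 + 3*m^2 - 46*m - 108*x^3 + x^2*(192 - 60*m) + x*(-m^2 - 30*m + 412) - 48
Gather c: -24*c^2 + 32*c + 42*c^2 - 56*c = 18*c^2 - 24*c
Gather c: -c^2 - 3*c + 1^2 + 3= -c^2 - 3*c + 4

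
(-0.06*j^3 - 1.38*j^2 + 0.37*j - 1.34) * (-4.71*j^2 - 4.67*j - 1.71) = 0.2826*j^5 + 6.78*j^4 + 4.8045*j^3 + 6.9433*j^2 + 5.6251*j + 2.2914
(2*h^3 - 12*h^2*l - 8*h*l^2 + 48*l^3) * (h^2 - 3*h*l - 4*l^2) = 2*h^5 - 18*h^4*l + 20*h^3*l^2 + 120*h^2*l^3 - 112*h*l^4 - 192*l^5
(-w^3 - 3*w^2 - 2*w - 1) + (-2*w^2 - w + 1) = -w^3 - 5*w^2 - 3*w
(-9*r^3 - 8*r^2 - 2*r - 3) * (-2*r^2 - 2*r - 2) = 18*r^5 + 34*r^4 + 38*r^3 + 26*r^2 + 10*r + 6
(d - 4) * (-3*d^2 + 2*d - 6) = -3*d^3 + 14*d^2 - 14*d + 24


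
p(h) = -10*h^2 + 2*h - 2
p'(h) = 2 - 20*h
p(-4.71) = -233.26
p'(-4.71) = 96.20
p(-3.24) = -113.46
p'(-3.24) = 66.80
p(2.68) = -68.46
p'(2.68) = -51.60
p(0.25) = -2.12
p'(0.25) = -3.00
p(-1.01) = -14.22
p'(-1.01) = 22.20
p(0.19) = -1.98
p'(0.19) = -1.80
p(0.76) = -6.26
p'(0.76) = -13.20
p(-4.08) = -176.62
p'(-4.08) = 83.60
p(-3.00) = -98.00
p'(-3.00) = 62.00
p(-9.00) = -830.00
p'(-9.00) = 182.00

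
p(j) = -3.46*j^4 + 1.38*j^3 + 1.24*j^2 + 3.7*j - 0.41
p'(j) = -13.84*j^3 + 4.14*j^2 + 2.48*j + 3.7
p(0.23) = 0.51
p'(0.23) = 4.32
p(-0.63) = -3.14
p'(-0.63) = 7.24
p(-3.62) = -657.19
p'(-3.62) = 705.52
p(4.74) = -1554.63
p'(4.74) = -1365.44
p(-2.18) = -95.03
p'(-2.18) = 161.35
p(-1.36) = -18.46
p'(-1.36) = 42.80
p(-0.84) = -5.18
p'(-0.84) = 12.74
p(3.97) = -739.31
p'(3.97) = -787.18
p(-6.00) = -4760.21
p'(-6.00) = 3127.30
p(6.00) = -4119.65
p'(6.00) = -2821.82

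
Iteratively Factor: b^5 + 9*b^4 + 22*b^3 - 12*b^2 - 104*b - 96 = (b - 2)*(b^4 + 11*b^3 + 44*b^2 + 76*b + 48) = (b - 2)*(b + 4)*(b^3 + 7*b^2 + 16*b + 12) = (b - 2)*(b + 2)*(b + 4)*(b^2 + 5*b + 6) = (b - 2)*(b + 2)*(b + 3)*(b + 4)*(b + 2)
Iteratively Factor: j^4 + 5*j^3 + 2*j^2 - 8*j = (j + 4)*(j^3 + j^2 - 2*j) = (j - 1)*(j + 4)*(j^2 + 2*j) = (j - 1)*(j + 2)*(j + 4)*(j)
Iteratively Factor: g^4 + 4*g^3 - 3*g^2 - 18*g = (g + 3)*(g^3 + g^2 - 6*g) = (g - 2)*(g + 3)*(g^2 + 3*g) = (g - 2)*(g + 3)^2*(g)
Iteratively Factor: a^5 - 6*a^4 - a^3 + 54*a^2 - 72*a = (a - 3)*(a^4 - 3*a^3 - 10*a^2 + 24*a) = (a - 3)*(a + 3)*(a^3 - 6*a^2 + 8*a) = (a - 3)*(a - 2)*(a + 3)*(a^2 - 4*a) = a*(a - 3)*(a - 2)*(a + 3)*(a - 4)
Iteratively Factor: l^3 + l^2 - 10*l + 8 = (l - 2)*(l^2 + 3*l - 4) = (l - 2)*(l + 4)*(l - 1)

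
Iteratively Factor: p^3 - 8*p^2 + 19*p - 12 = (p - 3)*(p^2 - 5*p + 4) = (p - 3)*(p - 1)*(p - 4)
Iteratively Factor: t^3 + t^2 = (t)*(t^2 + t) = t^2*(t + 1)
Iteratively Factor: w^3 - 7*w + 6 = (w + 3)*(w^2 - 3*w + 2) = (w - 1)*(w + 3)*(w - 2)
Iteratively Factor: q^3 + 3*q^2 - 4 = (q + 2)*(q^2 + q - 2) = (q - 1)*(q + 2)*(q + 2)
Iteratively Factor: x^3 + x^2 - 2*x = (x)*(x^2 + x - 2) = x*(x + 2)*(x - 1)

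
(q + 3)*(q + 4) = q^2 + 7*q + 12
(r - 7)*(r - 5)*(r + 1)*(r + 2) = r^4 - 9*r^3 + r^2 + 81*r + 70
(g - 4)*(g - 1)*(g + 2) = g^3 - 3*g^2 - 6*g + 8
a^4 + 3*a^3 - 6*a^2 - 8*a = a*(a - 2)*(a + 1)*(a + 4)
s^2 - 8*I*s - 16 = (s - 4*I)^2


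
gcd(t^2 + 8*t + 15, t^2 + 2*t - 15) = t + 5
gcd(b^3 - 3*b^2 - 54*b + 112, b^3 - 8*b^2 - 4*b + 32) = b^2 - 10*b + 16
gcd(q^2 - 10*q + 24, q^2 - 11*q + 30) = q - 6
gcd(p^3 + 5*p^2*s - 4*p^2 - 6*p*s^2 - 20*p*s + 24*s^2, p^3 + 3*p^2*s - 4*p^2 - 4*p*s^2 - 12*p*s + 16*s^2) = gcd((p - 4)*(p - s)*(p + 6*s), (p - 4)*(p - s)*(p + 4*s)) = p^2 - p*s - 4*p + 4*s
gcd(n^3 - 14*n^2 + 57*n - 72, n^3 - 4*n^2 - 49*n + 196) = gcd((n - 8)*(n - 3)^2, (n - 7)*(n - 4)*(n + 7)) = 1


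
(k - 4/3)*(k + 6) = k^2 + 14*k/3 - 8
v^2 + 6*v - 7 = (v - 1)*(v + 7)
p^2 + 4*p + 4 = (p + 2)^2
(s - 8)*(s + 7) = s^2 - s - 56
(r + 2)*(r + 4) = r^2 + 6*r + 8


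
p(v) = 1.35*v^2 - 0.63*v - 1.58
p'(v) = 2.7*v - 0.63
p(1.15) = -0.52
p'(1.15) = 2.48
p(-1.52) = 2.50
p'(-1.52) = -4.73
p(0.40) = -1.62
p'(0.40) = 0.45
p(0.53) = -1.53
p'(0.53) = 0.80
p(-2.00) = 5.08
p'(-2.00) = -6.03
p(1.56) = 0.72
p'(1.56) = 3.58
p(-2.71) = 10.04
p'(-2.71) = -7.95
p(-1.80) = 3.93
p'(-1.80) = -5.49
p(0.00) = -1.58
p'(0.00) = -0.63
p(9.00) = 102.10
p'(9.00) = 23.67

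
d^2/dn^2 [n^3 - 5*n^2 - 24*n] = 6*n - 10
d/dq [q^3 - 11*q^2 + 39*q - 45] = 3*q^2 - 22*q + 39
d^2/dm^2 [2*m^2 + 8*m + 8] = 4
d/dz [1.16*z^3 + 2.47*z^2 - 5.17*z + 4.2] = 3.48*z^2 + 4.94*z - 5.17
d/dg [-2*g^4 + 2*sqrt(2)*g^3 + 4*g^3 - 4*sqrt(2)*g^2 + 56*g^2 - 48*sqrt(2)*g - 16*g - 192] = -8*g^3 + 6*sqrt(2)*g^2 + 12*g^2 - 8*sqrt(2)*g + 112*g - 48*sqrt(2) - 16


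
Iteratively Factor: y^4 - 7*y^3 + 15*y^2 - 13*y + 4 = (y - 1)*(y^3 - 6*y^2 + 9*y - 4) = (y - 1)^2*(y^2 - 5*y + 4) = (y - 1)^3*(y - 4)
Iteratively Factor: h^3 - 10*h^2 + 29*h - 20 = (h - 5)*(h^2 - 5*h + 4) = (h - 5)*(h - 1)*(h - 4)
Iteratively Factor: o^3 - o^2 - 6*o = (o + 2)*(o^2 - 3*o) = o*(o + 2)*(o - 3)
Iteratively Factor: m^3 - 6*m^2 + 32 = (m - 4)*(m^2 - 2*m - 8) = (m - 4)*(m + 2)*(m - 4)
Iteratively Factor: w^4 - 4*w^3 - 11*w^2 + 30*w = (w - 2)*(w^3 - 2*w^2 - 15*w) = (w - 2)*(w + 3)*(w^2 - 5*w) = (w - 5)*(w - 2)*(w + 3)*(w)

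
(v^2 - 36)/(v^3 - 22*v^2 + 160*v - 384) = (v + 6)/(v^2 - 16*v + 64)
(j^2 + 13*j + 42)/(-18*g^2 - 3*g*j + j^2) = (-j^2 - 13*j - 42)/(18*g^2 + 3*g*j - j^2)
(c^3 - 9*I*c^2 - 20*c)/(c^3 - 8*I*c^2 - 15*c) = (c - 4*I)/(c - 3*I)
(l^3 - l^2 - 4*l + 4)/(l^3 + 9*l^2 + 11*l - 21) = (l^2 - 4)/(l^2 + 10*l + 21)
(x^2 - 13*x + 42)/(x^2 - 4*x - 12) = (x - 7)/(x + 2)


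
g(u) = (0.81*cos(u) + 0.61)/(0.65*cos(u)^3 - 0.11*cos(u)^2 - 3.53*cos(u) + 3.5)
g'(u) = (0.81*cos(u) + 0.61)*(1.95*sin(u)*cos(u)^2 - 0.22*sin(u)*cos(u) - 3.53*sin(u))/(0.65*cos(u)^3 - 0.11*cos(u)^2 - 3.53*cos(u) + 3.5)^2 - 0.81*sin(u)/(0.65*cos(u)^3 - 0.11*cos(u)^2 - 3.53*cos(u) + 3.5) = (1.053*cos(u)^3 + 1.1004*cos(u)^2 - 0.1342*cos(u) - 4.9883)*sin(u)/(0.4225*cos(u)^6 - 0.143*cos(u)^5 - 4.5769*cos(u)^4 + 5.3266*cos(u)^3 + 11.6909*cos(u)^2 - 24.71*cos(u) + 12.25)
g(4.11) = 0.03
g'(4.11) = 0.14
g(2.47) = -0.00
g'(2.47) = -0.08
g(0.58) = 1.51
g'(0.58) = -2.81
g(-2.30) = 0.01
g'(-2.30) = 0.11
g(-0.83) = 0.91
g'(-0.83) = 1.95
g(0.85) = 0.87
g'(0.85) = -1.88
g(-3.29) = -0.03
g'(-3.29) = -0.02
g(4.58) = 0.13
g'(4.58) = 0.31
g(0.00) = 2.78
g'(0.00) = 0.00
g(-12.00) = 1.55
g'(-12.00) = -2.85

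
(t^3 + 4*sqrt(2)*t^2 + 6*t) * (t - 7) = t^4 - 7*t^3 + 4*sqrt(2)*t^3 - 28*sqrt(2)*t^2 + 6*t^2 - 42*t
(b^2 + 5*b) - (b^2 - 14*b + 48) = 19*b - 48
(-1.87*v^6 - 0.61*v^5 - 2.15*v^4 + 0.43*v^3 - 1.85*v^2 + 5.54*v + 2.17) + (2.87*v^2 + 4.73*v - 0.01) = -1.87*v^6 - 0.61*v^5 - 2.15*v^4 + 0.43*v^3 + 1.02*v^2 + 10.27*v + 2.16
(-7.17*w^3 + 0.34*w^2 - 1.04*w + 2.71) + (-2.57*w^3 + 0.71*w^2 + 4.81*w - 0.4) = -9.74*w^3 + 1.05*w^2 + 3.77*w + 2.31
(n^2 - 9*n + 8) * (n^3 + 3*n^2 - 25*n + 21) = n^5 - 6*n^4 - 44*n^3 + 270*n^2 - 389*n + 168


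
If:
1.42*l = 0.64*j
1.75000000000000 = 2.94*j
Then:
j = 0.60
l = 0.27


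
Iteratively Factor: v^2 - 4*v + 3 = (v - 1)*(v - 3)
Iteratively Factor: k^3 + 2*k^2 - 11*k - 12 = (k + 4)*(k^2 - 2*k - 3) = (k + 1)*(k + 4)*(k - 3)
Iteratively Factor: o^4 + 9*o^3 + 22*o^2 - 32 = (o + 4)*(o^3 + 5*o^2 + 2*o - 8) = (o + 4)^2*(o^2 + o - 2) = (o - 1)*(o + 4)^2*(o + 2)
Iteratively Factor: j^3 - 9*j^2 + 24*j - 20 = (j - 2)*(j^2 - 7*j + 10) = (j - 5)*(j - 2)*(j - 2)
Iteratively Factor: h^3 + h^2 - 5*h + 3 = (h - 1)*(h^2 + 2*h - 3) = (h - 1)*(h + 3)*(h - 1)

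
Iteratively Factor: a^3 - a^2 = (a - 1)*(a^2) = a*(a - 1)*(a)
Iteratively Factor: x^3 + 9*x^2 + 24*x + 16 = (x + 1)*(x^2 + 8*x + 16) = (x + 1)*(x + 4)*(x + 4)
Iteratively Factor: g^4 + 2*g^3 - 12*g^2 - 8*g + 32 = (g + 2)*(g^3 - 12*g + 16) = (g - 2)*(g + 2)*(g^2 + 2*g - 8) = (g - 2)^2*(g + 2)*(g + 4)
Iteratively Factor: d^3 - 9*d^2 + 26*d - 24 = (d - 3)*(d^2 - 6*d + 8) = (d - 4)*(d - 3)*(d - 2)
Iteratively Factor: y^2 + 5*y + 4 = (y + 4)*(y + 1)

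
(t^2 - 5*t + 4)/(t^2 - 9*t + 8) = (t - 4)/(t - 8)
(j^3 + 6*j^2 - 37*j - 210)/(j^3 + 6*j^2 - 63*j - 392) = (j^2 - j - 30)/(j^2 - j - 56)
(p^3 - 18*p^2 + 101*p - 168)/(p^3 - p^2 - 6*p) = (p^2 - 15*p + 56)/(p*(p + 2))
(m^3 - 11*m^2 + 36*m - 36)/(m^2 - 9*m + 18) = m - 2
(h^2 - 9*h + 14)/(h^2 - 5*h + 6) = (h - 7)/(h - 3)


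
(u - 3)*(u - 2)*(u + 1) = u^3 - 4*u^2 + u + 6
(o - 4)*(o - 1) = o^2 - 5*o + 4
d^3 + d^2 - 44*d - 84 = (d - 7)*(d + 2)*(d + 6)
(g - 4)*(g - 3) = g^2 - 7*g + 12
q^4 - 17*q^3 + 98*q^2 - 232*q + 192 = (q - 8)*(q - 4)*(q - 3)*(q - 2)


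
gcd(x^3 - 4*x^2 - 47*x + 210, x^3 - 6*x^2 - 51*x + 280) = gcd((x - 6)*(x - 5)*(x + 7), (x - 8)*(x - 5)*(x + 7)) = x^2 + 2*x - 35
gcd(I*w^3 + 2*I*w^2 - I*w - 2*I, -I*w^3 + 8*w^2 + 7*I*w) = 1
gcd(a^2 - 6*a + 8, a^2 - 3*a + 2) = a - 2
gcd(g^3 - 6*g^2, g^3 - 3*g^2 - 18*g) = g^2 - 6*g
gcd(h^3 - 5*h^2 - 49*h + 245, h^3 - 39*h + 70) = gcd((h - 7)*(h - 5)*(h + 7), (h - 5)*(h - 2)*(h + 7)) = h^2 + 2*h - 35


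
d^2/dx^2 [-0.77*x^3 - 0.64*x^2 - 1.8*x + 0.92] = -4.62*x - 1.28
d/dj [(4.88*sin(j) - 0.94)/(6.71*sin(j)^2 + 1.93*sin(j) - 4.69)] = (-32.7448*sin(j)^2 + 12.6148*sin(j) - 21.073)*cos(j)/(45.0241*sin(j)^4 + 25.9006*sin(j)^3 - 59.2149*sin(j)^2 - 18.1034*sin(j) + 21.9961)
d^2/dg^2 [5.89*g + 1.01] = 0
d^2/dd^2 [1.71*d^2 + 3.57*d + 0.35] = 3.42000000000000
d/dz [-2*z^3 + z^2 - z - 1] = -6*z^2 + 2*z - 1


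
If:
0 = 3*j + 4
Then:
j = -4/3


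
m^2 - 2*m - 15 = (m - 5)*(m + 3)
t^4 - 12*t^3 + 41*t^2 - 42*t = t*(t - 7)*(t - 3)*(t - 2)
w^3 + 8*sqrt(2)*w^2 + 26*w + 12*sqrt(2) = (w + sqrt(2))^2*(w + 6*sqrt(2))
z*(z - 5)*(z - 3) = z^3 - 8*z^2 + 15*z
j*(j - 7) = j^2 - 7*j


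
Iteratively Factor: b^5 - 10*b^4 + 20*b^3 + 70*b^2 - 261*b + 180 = (b - 5)*(b^4 - 5*b^3 - 5*b^2 + 45*b - 36) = (b - 5)*(b - 3)*(b^3 - 2*b^2 - 11*b + 12) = (b - 5)*(b - 3)*(b - 1)*(b^2 - b - 12) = (b - 5)*(b - 4)*(b - 3)*(b - 1)*(b + 3)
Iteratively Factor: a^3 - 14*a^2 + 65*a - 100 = (a - 5)*(a^2 - 9*a + 20) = (a - 5)^2*(a - 4)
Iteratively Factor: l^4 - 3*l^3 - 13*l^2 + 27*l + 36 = (l + 3)*(l^3 - 6*l^2 + 5*l + 12) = (l - 4)*(l + 3)*(l^2 - 2*l - 3) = (l - 4)*(l + 1)*(l + 3)*(l - 3)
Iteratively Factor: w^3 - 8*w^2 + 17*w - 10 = (w - 1)*(w^2 - 7*w + 10) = (w - 2)*(w - 1)*(w - 5)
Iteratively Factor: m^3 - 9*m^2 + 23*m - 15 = (m - 3)*(m^2 - 6*m + 5) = (m - 3)*(m - 1)*(m - 5)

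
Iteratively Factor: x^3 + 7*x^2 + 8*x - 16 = (x - 1)*(x^2 + 8*x + 16) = (x - 1)*(x + 4)*(x + 4)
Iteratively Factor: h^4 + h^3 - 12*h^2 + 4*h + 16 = (h - 2)*(h^3 + 3*h^2 - 6*h - 8) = (h - 2)*(h + 1)*(h^2 + 2*h - 8) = (h - 2)*(h + 1)*(h + 4)*(h - 2)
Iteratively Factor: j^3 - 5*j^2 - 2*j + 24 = (j - 3)*(j^2 - 2*j - 8) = (j - 3)*(j + 2)*(j - 4)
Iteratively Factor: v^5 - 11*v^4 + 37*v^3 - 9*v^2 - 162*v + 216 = (v - 3)*(v^4 - 8*v^3 + 13*v^2 + 30*v - 72) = (v - 3)*(v + 2)*(v^3 - 10*v^2 + 33*v - 36) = (v - 4)*(v - 3)*(v + 2)*(v^2 - 6*v + 9) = (v - 4)*(v - 3)^2*(v + 2)*(v - 3)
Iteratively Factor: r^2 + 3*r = (r)*(r + 3)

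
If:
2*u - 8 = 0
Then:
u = 4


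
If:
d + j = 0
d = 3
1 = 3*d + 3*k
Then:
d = 3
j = -3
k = -8/3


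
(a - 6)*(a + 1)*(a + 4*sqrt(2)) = a^3 - 5*a^2 + 4*sqrt(2)*a^2 - 20*sqrt(2)*a - 6*a - 24*sqrt(2)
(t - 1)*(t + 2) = t^2 + t - 2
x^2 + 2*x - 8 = (x - 2)*(x + 4)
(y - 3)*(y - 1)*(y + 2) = y^3 - 2*y^2 - 5*y + 6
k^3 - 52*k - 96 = (k - 8)*(k + 2)*(k + 6)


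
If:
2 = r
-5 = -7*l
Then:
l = 5/7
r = 2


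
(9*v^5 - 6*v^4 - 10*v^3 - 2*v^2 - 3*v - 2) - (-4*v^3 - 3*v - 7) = 9*v^5 - 6*v^4 - 6*v^3 - 2*v^2 + 5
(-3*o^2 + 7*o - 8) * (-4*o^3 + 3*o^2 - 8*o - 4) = 12*o^5 - 37*o^4 + 77*o^3 - 68*o^2 + 36*o + 32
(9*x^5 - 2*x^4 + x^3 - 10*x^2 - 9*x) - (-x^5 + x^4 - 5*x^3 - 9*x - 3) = 10*x^5 - 3*x^4 + 6*x^3 - 10*x^2 + 3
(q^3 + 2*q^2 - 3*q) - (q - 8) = q^3 + 2*q^2 - 4*q + 8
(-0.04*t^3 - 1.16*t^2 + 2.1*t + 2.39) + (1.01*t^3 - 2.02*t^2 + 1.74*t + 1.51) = 0.97*t^3 - 3.18*t^2 + 3.84*t + 3.9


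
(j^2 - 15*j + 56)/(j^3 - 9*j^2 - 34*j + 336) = 1/(j + 6)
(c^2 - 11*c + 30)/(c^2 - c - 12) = (-c^2 + 11*c - 30)/(-c^2 + c + 12)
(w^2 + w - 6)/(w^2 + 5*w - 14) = (w + 3)/(w + 7)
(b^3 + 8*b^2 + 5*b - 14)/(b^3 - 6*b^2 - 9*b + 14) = (b + 7)/(b - 7)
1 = 1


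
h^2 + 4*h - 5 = (h - 1)*(h + 5)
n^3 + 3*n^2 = n^2*(n + 3)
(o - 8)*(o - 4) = o^2 - 12*o + 32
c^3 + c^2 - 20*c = c*(c - 4)*(c + 5)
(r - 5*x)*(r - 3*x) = r^2 - 8*r*x + 15*x^2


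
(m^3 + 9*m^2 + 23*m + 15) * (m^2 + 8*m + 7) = m^5 + 17*m^4 + 102*m^3 + 262*m^2 + 281*m + 105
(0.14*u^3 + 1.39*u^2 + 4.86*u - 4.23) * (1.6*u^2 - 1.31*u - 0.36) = 0.224*u^5 + 2.0406*u^4 + 5.9047*u^3 - 13.635*u^2 + 3.7917*u + 1.5228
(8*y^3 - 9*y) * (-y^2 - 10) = -8*y^5 - 71*y^3 + 90*y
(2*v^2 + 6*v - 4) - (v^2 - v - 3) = v^2 + 7*v - 1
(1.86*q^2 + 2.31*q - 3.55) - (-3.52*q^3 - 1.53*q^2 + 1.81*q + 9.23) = 3.52*q^3 + 3.39*q^2 + 0.5*q - 12.78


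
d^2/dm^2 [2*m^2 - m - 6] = 4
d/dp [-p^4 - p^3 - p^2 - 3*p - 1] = -4*p^3 - 3*p^2 - 2*p - 3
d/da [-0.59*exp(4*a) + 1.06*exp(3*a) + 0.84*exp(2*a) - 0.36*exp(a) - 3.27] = (-2.36*exp(3*a) + 3.18*exp(2*a) + 1.68*exp(a) - 0.36)*exp(a)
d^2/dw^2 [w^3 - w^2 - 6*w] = 6*w - 2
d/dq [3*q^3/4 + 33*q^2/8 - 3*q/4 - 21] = 9*q^2/4 + 33*q/4 - 3/4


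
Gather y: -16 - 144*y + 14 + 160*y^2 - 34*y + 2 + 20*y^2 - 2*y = 180*y^2 - 180*y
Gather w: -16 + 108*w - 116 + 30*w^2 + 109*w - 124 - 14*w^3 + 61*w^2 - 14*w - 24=-14*w^3 + 91*w^2 + 203*w - 280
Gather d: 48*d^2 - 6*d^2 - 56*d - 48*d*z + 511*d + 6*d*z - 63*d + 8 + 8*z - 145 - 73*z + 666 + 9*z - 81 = 42*d^2 + d*(392 - 42*z) - 56*z + 448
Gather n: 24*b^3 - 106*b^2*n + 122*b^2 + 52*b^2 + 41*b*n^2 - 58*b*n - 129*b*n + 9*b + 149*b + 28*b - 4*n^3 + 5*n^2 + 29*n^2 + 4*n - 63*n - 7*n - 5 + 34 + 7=24*b^3 + 174*b^2 + 186*b - 4*n^3 + n^2*(41*b + 34) + n*(-106*b^2 - 187*b - 66) + 36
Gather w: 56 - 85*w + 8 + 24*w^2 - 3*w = 24*w^2 - 88*w + 64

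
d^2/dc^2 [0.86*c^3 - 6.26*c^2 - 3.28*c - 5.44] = 5.16*c - 12.52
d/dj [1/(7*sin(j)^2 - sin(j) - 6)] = (1 - 14*sin(j))*cos(j)/(-7*sin(j)^2 + sin(j) + 6)^2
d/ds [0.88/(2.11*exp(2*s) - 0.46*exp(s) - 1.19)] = (0.4048 - 3.7136*exp(s))*exp(s)/(-2.11*exp(2*s) + 0.46*exp(s) + 1.19)^2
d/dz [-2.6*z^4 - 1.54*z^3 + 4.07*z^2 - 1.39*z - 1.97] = -10.4*z^3 - 4.62*z^2 + 8.14*z - 1.39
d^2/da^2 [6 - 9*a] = 0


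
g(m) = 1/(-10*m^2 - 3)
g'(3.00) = 0.01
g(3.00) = -0.01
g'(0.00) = 0.00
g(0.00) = -0.33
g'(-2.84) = -0.01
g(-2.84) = -0.01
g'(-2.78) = -0.01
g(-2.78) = -0.01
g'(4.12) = 0.00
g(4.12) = -0.01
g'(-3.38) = -0.00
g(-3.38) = -0.01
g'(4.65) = 0.00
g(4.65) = -0.00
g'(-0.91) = -0.14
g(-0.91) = -0.09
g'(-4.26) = -0.00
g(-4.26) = -0.01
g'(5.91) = 0.00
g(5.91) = -0.00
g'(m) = 20*m/(-10*m^2 - 3)^2 = 20*m/(10*m^2 + 3)^2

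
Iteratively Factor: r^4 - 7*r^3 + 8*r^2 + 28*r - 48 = (r - 4)*(r^3 - 3*r^2 - 4*r + 12) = (r - 4)*(r - 3)*(r^2 - 4) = (r - 4)*(r - 3)*(r + 2)*(r - 2)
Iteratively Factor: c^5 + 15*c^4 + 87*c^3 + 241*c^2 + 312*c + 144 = (c + 3)*(c^4 + 12*c^3 + 51*c^2 + 88*c + 48) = (c + 1)*(c + 3)*(c^3 + 11*c^2 + 40*c + 48) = (c + 1)*(c + 3)^2*(c^2 + 8*c + 16) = (c + 1)*(c + 3)^2*(c + 4)*(c + 4)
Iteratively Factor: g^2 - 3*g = (g)*(g - 3)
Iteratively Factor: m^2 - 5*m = (m - 5)*(m)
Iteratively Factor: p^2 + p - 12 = (p + 4)*(p - 3)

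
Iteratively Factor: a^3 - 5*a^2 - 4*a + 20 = (a - 5)*(a^2 - 4) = (a - 5)*(a + 2)*(a - 2)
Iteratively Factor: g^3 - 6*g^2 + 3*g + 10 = (g - 5)*(g^2 - g - 2) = (g - 5)*(g - 2)*(g + 1)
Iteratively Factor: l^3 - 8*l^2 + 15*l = (l)*(l^2 - 8*l + 15) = l*(l - 3)*(l - 5)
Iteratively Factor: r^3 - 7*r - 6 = (r - 3)*(r^2 + 3*r + 2) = (r - 3)*(r + 1)*(r + 2)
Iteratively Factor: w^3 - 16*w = (w)*(w^2 - 16) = w*(w - 4)*(w + 4)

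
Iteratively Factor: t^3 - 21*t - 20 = (t - 5)*(t^2 + 5*t + 4) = (t - 5)*(t + 4)*(t + 1)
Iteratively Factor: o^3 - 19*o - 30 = (o + 3)*(o^2 - 3*o - 10) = (o - 5)*(o + 3)*(o + 2)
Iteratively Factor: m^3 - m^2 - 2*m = (m + 1)*(m^2 - 2*m) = (m - 2)*(m + 1)*(m)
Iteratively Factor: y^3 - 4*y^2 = (y)*(y^2 - 4*y) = y^2*(y - 4)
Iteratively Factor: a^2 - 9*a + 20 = (a - 5)*(a - 4)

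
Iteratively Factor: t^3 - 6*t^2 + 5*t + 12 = (t - 3)*(t^2 - 3*t - 4) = (t - 3)*(t + 1)*(t - 4)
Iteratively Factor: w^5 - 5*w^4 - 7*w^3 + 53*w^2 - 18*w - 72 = (w + 3)*(w^4 - 8*w^3 + 17*w^2 + 2*w - 24) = (w - 2)*(w + 3)*(w^3 - 6*w^2 + 5*w + 12) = (w - 3)*(w - 2)*(w + 3)*(w^2 - 3*w - 4) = (w - 4)*(w - 3)*(w - 2)*(w + 3)*(w + 1)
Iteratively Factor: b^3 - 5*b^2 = (b)*(b^2 - 5*b) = b^2*(b - 5)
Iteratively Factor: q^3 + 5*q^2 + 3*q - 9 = (q + 3)*(q^2 + 2*q - 3) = (q + 3)^2*(q - 1)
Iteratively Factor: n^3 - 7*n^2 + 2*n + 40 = (n - 4)*(n^2 - 3*n - 10) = (n - 5)*(n - 4)*(n + 2)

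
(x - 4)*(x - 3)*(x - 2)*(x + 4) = x^4 - 5*x^3 - 10*x^2 + 80*x - 96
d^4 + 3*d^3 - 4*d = d*(d - 1)*(d + 2)^2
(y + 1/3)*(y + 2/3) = y^2 + y + 2/9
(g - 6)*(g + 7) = g^2 + g - 42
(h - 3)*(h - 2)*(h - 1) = h^3 - 6*h^2 + 11*h - 6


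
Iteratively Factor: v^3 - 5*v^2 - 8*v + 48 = (v - 4)*(v^2 - v - 12) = (v - 4)^2*(v + 3)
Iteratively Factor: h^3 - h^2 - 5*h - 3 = (h + 1)*(h^2 - 2*h - 3) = (h + 1)^2*(h - 3)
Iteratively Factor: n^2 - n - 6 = (n - 3)*(n + 2)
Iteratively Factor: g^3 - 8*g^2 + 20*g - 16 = (g - 2)*(g^2 - 6*g + 8) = (g - 4)*(g - 2)*(g - 2)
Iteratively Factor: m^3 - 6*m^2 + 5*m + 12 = (m - 4)*(m^2 - 2*m - 3) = (m - 4)*(m - 3)*(m + 1)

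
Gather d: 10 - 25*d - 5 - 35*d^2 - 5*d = -35*d^2 - 30*d + 5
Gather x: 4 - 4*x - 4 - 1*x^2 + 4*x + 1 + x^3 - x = x^3 - x^2 - x + 1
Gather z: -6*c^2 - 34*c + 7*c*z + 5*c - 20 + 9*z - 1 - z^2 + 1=-6*c^2 - 29*c - z^2 + z*(7*c + 9) - 20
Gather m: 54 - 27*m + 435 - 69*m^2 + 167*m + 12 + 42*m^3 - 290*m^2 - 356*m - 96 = 42*m^3 - 359*m^2 - 216*m + 405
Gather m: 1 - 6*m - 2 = -6*m - 1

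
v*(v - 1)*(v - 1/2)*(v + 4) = v^4 + 5*v^3/2 - 11*v^2/2 + 2*v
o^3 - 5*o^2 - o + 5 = (o - 5)*(o - 1)*(o + 1)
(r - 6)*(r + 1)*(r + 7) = r^3 + 2*r^2 - 41*r - 42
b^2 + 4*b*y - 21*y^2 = (b - 3*y)*(b + 7*y)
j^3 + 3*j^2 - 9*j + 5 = (j - 1)^2*(j + 5)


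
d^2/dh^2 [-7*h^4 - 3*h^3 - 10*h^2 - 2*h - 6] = -84*h^2 - 18*h - 20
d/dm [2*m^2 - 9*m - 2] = 4*m - 9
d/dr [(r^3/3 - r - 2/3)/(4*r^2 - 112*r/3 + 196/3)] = (3*r^4 - 56*r^3 + 156*r^2 + 12*r - 203)/(4*(9*r^4 - 168*r^3 + 1078*r^2 - 2744*r + 2401))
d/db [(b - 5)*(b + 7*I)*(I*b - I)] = 3*I*b^2 + b*(-14 - 12*I) + 42 + 5*I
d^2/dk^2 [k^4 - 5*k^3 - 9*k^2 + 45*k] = 12*k^2 - 30*k - 18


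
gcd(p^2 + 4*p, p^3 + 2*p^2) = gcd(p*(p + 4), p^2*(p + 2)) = p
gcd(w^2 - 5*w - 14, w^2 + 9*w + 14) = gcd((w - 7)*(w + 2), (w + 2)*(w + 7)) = w + 2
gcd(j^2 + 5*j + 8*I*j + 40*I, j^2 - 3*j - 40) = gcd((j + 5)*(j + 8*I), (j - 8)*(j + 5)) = j + 5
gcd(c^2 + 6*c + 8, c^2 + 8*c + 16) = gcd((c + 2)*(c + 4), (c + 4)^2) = c + 4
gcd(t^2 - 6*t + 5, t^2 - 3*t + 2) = t - 1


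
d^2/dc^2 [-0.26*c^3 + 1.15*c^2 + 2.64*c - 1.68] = 2.3 - 1.56*c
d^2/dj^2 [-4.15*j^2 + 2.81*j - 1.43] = -8.30000000000000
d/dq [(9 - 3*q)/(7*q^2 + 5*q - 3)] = 3*(7*q^2 - 42*q - 12)/(49*q^4 + 70*q^3 - 17*q^2 - 30*q + 9)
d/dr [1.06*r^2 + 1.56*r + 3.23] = 2.12*r + 1.56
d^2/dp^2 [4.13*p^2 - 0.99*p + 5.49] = 8.26000000000000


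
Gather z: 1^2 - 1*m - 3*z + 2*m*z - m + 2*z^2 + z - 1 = -2*m + 2*z^2 + z*(2*m - 2)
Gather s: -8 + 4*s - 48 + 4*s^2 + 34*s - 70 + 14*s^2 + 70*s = 18*s^2 + 108*s - 126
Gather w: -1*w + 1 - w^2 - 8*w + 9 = -w^2 - 9*w + 10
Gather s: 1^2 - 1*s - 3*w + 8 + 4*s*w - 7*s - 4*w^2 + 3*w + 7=s*(4*w - 8) - 4*w^2 + 16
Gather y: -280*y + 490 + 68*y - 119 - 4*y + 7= 378 - 216*y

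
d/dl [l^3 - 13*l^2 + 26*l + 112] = 3*l^2 - 26*l + 26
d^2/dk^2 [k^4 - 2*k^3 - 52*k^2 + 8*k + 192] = 12*k^2 - 12*k - 104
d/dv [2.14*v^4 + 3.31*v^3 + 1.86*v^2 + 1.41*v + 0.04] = 8.56*v^3 + 9.93*v^2 + 3.72*v + 1.41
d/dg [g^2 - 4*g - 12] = 2*g - 4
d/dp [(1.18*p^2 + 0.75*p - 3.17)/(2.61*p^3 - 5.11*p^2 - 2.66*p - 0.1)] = (-3.0798*p^4 - 3.915*p^3 + 25.5148*p^2 - 32.6334*p - 8.5072)/(6.8121*p^6 - 26.6742*p^5 + 12.2269*p^4 + 26.6632*p^3 + 8.0976*p^2 + 0.532*p + 0.01)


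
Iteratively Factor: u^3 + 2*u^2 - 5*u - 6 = (u + 3)*(u^2 - u - 2) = (u - 2)*(u + 3)*(u + 1)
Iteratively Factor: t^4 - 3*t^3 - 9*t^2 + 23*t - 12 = (t - 4)*(t^3 + t^2 - 5*t + 3) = (t - 4)*(t + 3)*(t^2 - 2*t + 1) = (t - 4)*(t - 1)*(t + 3)*(t - 1)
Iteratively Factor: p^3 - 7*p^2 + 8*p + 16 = (p - 4)*(p^2 - 3*p - 4) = (p - 4)*(p + 1)*(p - 4)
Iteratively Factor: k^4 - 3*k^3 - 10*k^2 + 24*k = (k)*(k^3 - 3*k^2 - 10*k + 24) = k*(k - 4)*(k^2 + k - 6) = k*(k - 4)*(k - 2)*(k + 3)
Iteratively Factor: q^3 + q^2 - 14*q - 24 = (q + 2)*(q^2 - q - 12) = (q - 4)*(q + 2)*(q + 3)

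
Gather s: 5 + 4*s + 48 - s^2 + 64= -s^2 + 4*s + 117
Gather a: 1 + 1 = 2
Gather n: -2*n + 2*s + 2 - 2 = -2*n + 2*s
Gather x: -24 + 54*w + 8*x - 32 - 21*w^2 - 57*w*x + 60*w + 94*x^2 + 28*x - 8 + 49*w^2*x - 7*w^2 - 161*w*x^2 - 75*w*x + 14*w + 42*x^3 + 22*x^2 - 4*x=-28*w^2 + 128*w + 42*x^3 + x^2*(116 - 161*w) + x*(49*w^2 - 132*w + 32) - 64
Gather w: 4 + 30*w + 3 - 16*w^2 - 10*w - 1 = -16*w^2 + 20*w + 6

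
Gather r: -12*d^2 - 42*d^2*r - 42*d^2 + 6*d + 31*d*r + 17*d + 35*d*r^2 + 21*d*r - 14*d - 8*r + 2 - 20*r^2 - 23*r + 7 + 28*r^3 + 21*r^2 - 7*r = -54*d^2 + 9*d + 28*r^3 + r^2*(35*d + 1) + r*(-42*d^2 + 52*d - 38) + 9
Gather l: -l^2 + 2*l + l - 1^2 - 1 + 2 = -l^2 + 3*l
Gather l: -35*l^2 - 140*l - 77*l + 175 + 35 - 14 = -35*l^2 - 217*l + 196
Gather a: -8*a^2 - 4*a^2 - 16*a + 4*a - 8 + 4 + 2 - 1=-12*a^2 - 12*a - 3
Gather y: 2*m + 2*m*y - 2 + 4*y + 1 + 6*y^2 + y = 2*m + 6*y^2 + y*(2*m + 5) - 1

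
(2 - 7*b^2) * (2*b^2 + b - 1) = -14*b^4 - 7*b^3 + 11*b^2 + 2*b - 2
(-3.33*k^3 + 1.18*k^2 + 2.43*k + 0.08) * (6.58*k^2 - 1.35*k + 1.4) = -21.9114*k^5 + 12.2599*k^4 + 9.7344*k^3 - 1.1021*k^2 + 3.294*k + 0.112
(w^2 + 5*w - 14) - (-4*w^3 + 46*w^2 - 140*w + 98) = 4*w^3 - 45*w^2 + 145*w - 112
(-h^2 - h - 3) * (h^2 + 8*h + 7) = -h^4 - 9*h^3 - 18*h^2 - 31*h - 21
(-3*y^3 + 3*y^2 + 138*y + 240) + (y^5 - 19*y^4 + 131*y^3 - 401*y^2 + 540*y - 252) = y^5 - 19*y^4 + 128*y^3 - 398*y^2 + 678*y - 12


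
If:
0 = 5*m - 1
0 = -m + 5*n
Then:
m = 1/5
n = 1/25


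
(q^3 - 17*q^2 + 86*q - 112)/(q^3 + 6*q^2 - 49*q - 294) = (q^2 - 10*q + 16)/(q^2 + 13*q + 42)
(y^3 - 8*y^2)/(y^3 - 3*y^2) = (y - 8)/(y - 3)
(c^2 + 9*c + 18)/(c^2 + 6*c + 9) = (c + 6)/(c + 3)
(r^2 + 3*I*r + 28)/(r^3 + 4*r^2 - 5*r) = (r^2 + 3*I*r + 28)/(r*(r^2 + 4*r - 5))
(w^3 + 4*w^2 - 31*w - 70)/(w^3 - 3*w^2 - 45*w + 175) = (w + 2)/(w - 5)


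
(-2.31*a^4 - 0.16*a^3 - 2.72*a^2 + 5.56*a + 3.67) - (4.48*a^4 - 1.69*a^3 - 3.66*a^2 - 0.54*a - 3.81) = -6.79*a^4 + 1.53*a^3 + 0.94*a^2 + 6.1*a + 7.48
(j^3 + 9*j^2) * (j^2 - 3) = j^5 + 9*j^4 - 3*j^3 - 27*j^2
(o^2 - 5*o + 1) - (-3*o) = o^2 - 2*o + 1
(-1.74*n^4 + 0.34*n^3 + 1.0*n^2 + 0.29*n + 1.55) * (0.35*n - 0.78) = -0.609*n^5 + 1.4762*n^4 + 0.0847999999999999*n^3 - 0.6785*n^2 + 0.3163*n - 1.209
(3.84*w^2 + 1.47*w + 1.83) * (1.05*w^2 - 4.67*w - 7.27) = 4.032*w^4 - 16.3893*w^3 - 32.8602*w^2 - 19.233*w - 13.3041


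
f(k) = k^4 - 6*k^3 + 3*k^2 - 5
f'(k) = 4*k^3 - 18*k^2 + 6*k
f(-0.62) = -2.27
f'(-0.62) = -11.59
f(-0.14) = -4.92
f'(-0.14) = -1.20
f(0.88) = -6.17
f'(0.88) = -5.93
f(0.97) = -6.77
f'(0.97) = -7.47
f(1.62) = -15.75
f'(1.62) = -20.51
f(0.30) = -4.88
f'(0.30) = 0.29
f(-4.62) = 1106.28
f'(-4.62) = -806.36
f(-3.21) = 330.54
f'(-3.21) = -337.04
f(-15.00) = 71545.00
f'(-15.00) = -17640.00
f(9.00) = 2425.00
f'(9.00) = 1512.00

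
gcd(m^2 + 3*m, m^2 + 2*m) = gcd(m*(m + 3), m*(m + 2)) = m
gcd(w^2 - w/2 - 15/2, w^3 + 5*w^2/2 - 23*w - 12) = 1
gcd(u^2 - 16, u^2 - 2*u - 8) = u - 4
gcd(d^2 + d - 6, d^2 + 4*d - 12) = d - 2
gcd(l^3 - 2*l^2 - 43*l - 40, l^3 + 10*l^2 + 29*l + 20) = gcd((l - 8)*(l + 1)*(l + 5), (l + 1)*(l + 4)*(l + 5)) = l^2 + 6*l + 5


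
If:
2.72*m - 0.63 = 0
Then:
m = 0.23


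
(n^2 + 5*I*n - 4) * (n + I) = n^3 + 6*I*n^2 - 9*n - 4*I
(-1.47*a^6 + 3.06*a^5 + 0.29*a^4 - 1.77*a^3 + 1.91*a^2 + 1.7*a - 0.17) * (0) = 0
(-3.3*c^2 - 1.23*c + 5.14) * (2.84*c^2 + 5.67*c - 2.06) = -9.372*c^4 - 22.2042*c^3 + 14.4215*c^2 + 31.6776*c - 10.5884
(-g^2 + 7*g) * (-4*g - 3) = 4*g^3 - 25*g^2 - 21*g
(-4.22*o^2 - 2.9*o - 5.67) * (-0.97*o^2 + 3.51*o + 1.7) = 4.0934*o^4 - 11.9992*o^3 - 11.8531*o^2 - 24.8317*o - 9.639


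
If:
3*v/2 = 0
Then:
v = 0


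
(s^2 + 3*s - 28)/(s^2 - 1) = (s^2 + 3*s - 28)/(s^2 - 1)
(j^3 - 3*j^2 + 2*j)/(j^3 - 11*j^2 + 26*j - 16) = j/(j - 8)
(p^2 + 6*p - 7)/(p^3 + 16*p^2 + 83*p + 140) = (p - 1)/(p^2 + 9*p + 20)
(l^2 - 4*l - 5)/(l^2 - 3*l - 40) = (-l^2 + 4*l + 5)/(-l^2 + 3*l + 40)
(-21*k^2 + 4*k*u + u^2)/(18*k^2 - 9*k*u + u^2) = (7*k + u)/(-6*k + u)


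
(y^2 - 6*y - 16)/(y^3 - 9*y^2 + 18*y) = (y^2 - 6*y - 16)/(y*(y^2 - 9*y + 18))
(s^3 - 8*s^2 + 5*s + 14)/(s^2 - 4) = (s^2 - 6*s - 7)/(s + 2)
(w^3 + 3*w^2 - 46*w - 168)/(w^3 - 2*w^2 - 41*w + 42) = (w + 4)/(w - 1)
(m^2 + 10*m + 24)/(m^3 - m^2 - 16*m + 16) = (m + 6)/(m^2 - 5*m + 4)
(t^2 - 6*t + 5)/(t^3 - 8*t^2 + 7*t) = (t - 5)/(t*(t - 7))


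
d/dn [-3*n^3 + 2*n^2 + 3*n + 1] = -9*n^2 + 4*n + 3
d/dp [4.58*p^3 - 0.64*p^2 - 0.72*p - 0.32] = 13.74*p^2 - 1.28*p - 0.72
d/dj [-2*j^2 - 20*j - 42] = -4*j - 20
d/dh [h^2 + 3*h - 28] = 2*h + 3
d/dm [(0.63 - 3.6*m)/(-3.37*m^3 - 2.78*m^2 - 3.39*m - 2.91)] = (-24.264*m^3 - 3.6387*m^2 + 3.5028*m + 12.6117)/(11.3569*m^6 + 18.7372*m^5 + 30.577*m^4 + 38.4618*m^3 + 27.6717*m^2 + 19.7298*m + 8.4681)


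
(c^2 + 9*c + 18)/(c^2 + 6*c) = (c + 3)/c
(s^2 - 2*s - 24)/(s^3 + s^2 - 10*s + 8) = (s - 6)/(s^2 - 3*s + 2)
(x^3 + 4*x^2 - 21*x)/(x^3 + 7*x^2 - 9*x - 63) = x/(x + 3)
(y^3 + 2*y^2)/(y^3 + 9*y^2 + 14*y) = y/(y + 7)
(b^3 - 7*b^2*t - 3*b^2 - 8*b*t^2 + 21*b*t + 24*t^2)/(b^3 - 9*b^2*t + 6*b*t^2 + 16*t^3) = (3 - b)/(-b + 2*t)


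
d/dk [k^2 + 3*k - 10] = 2*k + 3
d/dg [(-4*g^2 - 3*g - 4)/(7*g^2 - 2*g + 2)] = (29*g^2 + 40*g - 14)/(49*g^4 - 28*g^3 + 32*g^2 - 8*g + 4)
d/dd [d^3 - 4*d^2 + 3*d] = 3*d^2 - 8*d + 3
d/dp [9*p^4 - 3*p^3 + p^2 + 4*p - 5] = 36*p^3 - 9*p^2 + 2*p + 4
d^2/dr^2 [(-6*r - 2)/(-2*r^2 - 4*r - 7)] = 8*(8*(r + 1)^2*(3*r + 1) - (9*r + 7)*(2*r^2 + 4*r + 7))/(2*r^2 + 4*r + 7)^3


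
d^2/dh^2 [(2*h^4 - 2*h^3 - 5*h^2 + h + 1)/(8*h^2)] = (2*h^4 + h + 3)/(4*h^4)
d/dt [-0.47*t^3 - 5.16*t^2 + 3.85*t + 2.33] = -1.41*t^2 - 10.32*t + 3.85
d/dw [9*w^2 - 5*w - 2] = 18*w - 5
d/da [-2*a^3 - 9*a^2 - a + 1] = -6*a^2 - 18*a - 1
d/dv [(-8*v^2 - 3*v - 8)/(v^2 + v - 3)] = (-5*v^2 + 64*v + 17)/(v^4 + 2*v^3 - 5*v^2 - 6*v + 9)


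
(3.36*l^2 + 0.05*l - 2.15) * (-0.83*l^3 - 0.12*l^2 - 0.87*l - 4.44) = -2.7888*l^5 - 0.4447*l^4 - 1.1447*l^3 - 14.7039*l^2 + 1.6485*l + 9.546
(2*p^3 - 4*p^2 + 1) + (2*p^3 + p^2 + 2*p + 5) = 4*p^3 - 3*p^2 + 2*p + 6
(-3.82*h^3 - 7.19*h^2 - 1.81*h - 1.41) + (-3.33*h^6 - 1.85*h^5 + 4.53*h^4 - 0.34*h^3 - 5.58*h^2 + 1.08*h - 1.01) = -3.33*h^6 - 1.85*h^5 + 4.53*h^4 - 4.16*h^3 - 12.77*h^2 - 0.73*h - 2.42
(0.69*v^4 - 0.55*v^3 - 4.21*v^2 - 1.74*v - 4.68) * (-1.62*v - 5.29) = -1.1178*v^5 - 2.7591*v^4 + 9.7297*v^3 + 25.0897*v^2 + 16.7862*v + 24.7572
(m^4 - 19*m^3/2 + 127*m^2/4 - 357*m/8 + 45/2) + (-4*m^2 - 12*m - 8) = m^4 - 19*m^3/2 + 111*m^2/4 - 453*m/8 + 29/2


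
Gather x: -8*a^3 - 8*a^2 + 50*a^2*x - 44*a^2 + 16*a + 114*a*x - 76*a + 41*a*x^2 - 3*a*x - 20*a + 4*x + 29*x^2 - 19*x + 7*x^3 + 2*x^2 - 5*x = -8*a^3 - 52*a^2 - 80*a + 7*x^3 + x^2*(41*a + 31) + x*(50*a^2 + 111*a - 20)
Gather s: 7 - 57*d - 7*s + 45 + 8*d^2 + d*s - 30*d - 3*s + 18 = 8*d^2 - 87*d + s*(d - 10) + 70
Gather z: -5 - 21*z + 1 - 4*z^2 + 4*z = -4*z^2 - 17*z - 4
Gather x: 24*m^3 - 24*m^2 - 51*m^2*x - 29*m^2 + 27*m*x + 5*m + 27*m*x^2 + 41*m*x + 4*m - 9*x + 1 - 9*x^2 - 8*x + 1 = 24*m^3 - 53*m^2 + 9*m + x^2*(27*m - 9) + x*(-51*m^2 + 68*m - 17) + 2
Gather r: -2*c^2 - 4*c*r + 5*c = -2*c^2 - 4*c*r + 5*c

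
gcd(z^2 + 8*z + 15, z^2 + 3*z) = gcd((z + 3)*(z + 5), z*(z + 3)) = z + 3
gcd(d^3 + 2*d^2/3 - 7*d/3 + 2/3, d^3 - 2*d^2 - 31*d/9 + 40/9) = d - 1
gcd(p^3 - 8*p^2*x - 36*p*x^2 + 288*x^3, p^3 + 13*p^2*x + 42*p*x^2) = p + 6*x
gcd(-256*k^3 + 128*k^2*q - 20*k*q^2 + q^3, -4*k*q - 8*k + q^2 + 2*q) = -4*k + q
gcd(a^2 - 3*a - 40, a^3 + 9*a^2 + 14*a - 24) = 1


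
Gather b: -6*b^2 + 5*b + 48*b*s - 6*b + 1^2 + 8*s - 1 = -6*b^2 + b*(48*s - 1) + 8*s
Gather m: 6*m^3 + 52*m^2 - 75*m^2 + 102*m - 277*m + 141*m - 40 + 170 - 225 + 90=6*m^3 - 23*m^2 - 34*m - 5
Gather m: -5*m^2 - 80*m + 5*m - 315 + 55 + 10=-5*m^2 - 75*m - 250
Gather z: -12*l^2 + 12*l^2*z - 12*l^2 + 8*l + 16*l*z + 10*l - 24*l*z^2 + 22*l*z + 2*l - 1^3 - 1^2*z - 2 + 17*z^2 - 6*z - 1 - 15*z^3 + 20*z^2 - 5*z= -24*l^2 + 20*l - 15*z^3 + z^2*(37 - 24*l) + z*(12*l^2 + 38*l - 12) - 4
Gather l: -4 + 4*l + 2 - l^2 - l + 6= -l^2 + 3*l + 4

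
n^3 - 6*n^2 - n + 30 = (n - 5)*(n - 3)*(n + 2)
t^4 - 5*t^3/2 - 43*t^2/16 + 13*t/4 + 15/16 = (t - 3)*(t - 1)*(t + 1/4)*(t + 5/4)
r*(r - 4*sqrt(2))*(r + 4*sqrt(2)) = r^3 - 32*r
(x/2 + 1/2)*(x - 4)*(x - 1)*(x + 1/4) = x^4/2 - 15*x^3/8 - x^2 + 15*x/8 + 1/2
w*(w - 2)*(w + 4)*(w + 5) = w^4 + 7*w^3 + 2*w^2 - 40*w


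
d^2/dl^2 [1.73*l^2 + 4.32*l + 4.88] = 3.46000000000000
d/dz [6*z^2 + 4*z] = 12*z + 4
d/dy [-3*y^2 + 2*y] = 2 - 6*y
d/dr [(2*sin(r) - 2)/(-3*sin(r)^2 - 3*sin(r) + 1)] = 2*(3*sin(r)^2 - 6*sin(r) - 2)*cos(r)/(3*sin(r)^2 + 3*sin(r) - 1)^2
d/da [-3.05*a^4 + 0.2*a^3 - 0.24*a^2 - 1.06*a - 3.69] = -12.2*a^3 + 0.6*a^2 - 0.48*a - 1.06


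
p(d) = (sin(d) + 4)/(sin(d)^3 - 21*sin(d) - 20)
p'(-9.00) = -0.43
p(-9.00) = -0.31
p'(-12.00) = 0.05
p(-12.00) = -0.15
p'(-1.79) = -63.29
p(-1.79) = -6.99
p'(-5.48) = 0.03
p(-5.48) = -0.14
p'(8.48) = -0.02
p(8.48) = -0.13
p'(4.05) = -2.29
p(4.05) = -0.82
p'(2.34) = -0.03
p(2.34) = -0.14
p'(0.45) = 0.07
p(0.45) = -0.15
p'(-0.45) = 0.46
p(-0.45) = -0.33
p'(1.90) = -0.01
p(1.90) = -0.13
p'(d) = (-3*sin(d)^2*cos(d) + 21*cos(d))*(sin(d) + 4)/(sin(d)^3 - 21*sin(d) - 20)^2 + cos(d)/(sin(d)^3 - 21*sin(d) - 20) = 2*(2 - sin(d))*cos(d)/((sin(d) - 5)^2*(sin(d) + 1)^2)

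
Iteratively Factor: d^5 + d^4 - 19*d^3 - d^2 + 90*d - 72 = (d + 4)*(d^4 - 3*d^3 - 7*d^2 + 27*d - 18) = (d - 2)*(d + 4)*(d^3 - d^2 - 9*d + 9) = (d - 2)*(d - 1)*(d + 4)*(d^2 - 9) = (d - 3)*(d - 2)*(d - 1)*(d + 4)*(d + 3)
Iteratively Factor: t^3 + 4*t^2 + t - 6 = (t + 3)*(t^2 + t - 2) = (t - 1)*(t + 3)*(t + 2)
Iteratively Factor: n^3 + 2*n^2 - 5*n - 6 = (n + 1)*(n^2 + n - 6) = (n - 2)*(n + 1)*(n + 3)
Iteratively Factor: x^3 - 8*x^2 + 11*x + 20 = (x - 5)*(x^2 - 3*x - 4) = (x - 5)*(x + 1)*(x - 4)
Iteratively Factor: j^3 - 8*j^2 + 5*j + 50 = (j + 2)*(j^2 - 10*j + 25) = (j - 5)*(j + 2)*(j - 5)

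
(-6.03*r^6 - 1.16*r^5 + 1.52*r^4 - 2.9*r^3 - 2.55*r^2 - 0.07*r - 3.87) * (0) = 0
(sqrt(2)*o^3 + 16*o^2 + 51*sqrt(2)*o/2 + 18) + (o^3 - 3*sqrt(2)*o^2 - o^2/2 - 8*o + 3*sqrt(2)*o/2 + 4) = o^3 + sqrt(2)*o^3 - 3*sqrt(2)*o^2 + 31*o^2/2 - 8*o + 27*sqrt(2)*o + 22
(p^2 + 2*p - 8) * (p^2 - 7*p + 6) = p^4 - 5*p^3 - 16*p^2 + 68*p - 48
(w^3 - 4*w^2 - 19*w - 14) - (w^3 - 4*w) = -4*w^2 - 15*w - 14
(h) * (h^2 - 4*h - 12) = h^3 - 4*h^2 - 12*h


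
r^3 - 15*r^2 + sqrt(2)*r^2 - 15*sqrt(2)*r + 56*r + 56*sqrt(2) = (r - 8)*(r - 7)*(r + sqrt(2))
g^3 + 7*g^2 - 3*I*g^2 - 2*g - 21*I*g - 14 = (g + 7)*(g - 2*I)*(g - I)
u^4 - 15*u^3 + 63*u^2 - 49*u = u*(u - 7)^2*(u - 1)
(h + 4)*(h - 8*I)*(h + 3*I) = h^3 + 4*h^2 - 5*I*h^2 + 24*h - 20*I*h + 96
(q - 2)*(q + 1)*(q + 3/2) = q^3 + q^2/2 - 7*q/2 - 3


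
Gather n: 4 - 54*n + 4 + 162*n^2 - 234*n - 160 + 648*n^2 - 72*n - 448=810*n^2 - 360*n - 600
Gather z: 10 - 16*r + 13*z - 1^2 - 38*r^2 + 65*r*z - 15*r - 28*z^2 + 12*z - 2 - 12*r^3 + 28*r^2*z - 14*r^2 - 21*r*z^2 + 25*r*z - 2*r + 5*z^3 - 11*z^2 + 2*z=-12*r^3 - 52*r^2 - 33*r + 5*z^3 + z^2*(-21*r - 39) + z*(28*r^2 + 90*r + 27) + 7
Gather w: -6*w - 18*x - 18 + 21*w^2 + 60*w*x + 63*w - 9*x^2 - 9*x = 21*w^2 + w*(60*x + 57) - 9*x^2 - 27*x - 18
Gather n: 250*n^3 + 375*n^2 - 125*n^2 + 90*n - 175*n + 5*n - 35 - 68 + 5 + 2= 250*n^3 + 250*n^2 - 80*n - 96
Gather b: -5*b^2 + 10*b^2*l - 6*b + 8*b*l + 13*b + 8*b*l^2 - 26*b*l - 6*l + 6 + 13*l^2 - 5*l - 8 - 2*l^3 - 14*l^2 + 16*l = b^2*(10*l - 5) + b*(8*l^2 - 18*l + 7) - 2*l^3 - l^2 + 5*l - 2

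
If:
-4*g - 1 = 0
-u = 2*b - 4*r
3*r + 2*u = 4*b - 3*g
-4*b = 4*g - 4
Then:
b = 5/4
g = -1/4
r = 43/44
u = 31/22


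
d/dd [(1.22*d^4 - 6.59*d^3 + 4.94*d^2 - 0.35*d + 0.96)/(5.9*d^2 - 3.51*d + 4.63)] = (14.396*d^5 - 51.7276*d^4 + 68.8562*d^3 - 106.8095*d^2 + 34.4164*d + 1.7491)/(34.81*d^4 - 41.418*d^3 + 66.9541*d^2 - 32.5026*d + 21.4369)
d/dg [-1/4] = 0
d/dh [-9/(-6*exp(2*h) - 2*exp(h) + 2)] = (-27*exp(h) - 9/2)*exp(h)/(3*exp(2*h) + exp(h) - 1)^2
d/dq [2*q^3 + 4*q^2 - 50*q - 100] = 6*q^2 + 8*q - 50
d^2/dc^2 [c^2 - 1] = 2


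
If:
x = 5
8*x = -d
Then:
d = -40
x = 5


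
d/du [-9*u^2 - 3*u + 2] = -18*u - 3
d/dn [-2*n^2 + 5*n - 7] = 5 - 4*n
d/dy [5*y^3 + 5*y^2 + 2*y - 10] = 15*y^2 + 10*y + 2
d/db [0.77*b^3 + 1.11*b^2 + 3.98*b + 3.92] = 2.31*b^2 + 2.22*b + 3.98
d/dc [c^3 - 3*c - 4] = 3*c^2 - 3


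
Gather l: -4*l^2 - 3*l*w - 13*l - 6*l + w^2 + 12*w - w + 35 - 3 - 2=-4*l^2 + l*(-3*w - 19) + w^2 + 11*w + 30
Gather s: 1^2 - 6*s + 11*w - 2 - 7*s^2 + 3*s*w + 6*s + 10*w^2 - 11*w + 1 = -7*s^2 + 3*s*w + 10*w^2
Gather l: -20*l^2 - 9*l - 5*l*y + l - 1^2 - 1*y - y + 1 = -20*l^2 + l*(-5*y - 8) - 2*y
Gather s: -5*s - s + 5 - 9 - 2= -6*s - 6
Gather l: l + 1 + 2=l + 3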